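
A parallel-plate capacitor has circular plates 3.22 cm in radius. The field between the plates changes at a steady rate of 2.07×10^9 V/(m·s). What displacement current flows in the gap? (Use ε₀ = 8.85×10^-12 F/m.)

5.97×10^-5 A

The displacement current is ε₀ times dΦ_E/dt = ε₀ A dE/dt = (8.85×10^-12)(3.257×10^-3)(2.07×10^9) = 5.97×10^-5 A.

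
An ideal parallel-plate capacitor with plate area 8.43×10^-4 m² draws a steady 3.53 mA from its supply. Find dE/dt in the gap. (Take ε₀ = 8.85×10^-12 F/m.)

4.73×10^11 V/(m·s)

By continuity, I_d in the gap equals the 3.53 mA flowing in the wire.
Inverting I_d = ε₀ A dE/dt gives dE/dt = 3.53×10^-3 / (8.85×10^-12 · 8.43×10^-4) = 4.73×10^11 V/(m·s).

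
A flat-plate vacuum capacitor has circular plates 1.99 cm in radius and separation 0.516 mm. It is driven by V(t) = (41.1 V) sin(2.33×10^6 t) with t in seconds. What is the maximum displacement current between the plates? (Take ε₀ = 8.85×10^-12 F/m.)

2.04×10^-3 A

(dE/dt)_max = V₀ω/d = 1.856×10^11 V/(m·s); ω = 2.33×10^6 rad/s.
I_d,max = ε₀ A (dE/dt)_max = (8.85×10^-12)(1.244×10^-3)(1.856×10^11) = 2.04×10^-3 A.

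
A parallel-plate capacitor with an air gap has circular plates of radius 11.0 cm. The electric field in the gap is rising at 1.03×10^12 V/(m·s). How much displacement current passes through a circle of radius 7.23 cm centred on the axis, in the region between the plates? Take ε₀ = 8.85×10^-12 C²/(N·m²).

Through the whole plate area (πR² = 0.03801 m²), I_d = ε₀ πR² dE/dt = 0.3465 A.
The field is uniform, so I_d,enc = I_d (r/R)² = (0.3465)(7.23/11.0)² = 0.150 A.

0.150 A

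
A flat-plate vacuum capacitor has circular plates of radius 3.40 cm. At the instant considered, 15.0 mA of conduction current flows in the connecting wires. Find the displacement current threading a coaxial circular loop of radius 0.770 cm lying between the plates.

No conduction current crosses the gap, so I_d there equals the 0.0150 A in the leads.
Since J_d is uniform, the enclosed fraction is (r/R)² = 0.05129, giving I_d,enc = 7.69×10^-4 A.

7.69×10^-4 A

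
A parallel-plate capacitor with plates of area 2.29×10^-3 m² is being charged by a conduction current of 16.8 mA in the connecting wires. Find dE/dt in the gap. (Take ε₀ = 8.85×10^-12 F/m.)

Charge continuity gives I_d = I = 0.0168 A between the plates.
Since I_d = ε₀ A dE/dt, dE/dt = I_d/(ε₀A) = (0.0168)/((8.85×10^-12)(2.29×10^-3)) = 8.29×10^11 V/(m·s).

8.29×10^11 V/(m·s)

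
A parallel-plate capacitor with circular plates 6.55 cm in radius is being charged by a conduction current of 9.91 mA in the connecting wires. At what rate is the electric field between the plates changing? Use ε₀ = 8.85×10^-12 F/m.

8.31×10^10 V/(m·s)

The displacement current between the plates equals the conduction current, I_d = 9.91 mA.
Then dE/dt = I_d/(ε₀A) = 8.31×10^10 V/(m·s).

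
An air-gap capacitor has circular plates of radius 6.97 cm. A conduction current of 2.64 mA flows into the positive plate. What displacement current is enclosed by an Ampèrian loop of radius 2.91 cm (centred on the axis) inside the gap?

4.60×10^-4 A

Between the plates the displacement current equals the wire current: I_d = 2.64 mA = 2.64×10^-3 A.
Since J_d is uniform, the enclosed fraction is (r/R)² = 0.1743, giving I_d,enc = 4.60×10^-4 A.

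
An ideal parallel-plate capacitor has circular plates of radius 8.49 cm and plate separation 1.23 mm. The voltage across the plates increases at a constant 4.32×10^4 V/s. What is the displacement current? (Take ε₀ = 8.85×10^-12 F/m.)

E = V/d so dE/dt = (dV/dt)/d = 3.512×10^7 V/(m·s), and I_d = ε₀ A dE/dt = (8.85×10^-12)(0.02264)(3.512×10^7) = 7.04×10^-6 A.

7.04×10^-6 A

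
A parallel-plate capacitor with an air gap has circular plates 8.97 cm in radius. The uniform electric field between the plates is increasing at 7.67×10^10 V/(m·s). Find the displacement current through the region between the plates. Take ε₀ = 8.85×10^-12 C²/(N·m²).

0.0172 A

With a uniform field, Φ_E = EA, so I_d = ε₀ A dE/dt = 0.0172 A.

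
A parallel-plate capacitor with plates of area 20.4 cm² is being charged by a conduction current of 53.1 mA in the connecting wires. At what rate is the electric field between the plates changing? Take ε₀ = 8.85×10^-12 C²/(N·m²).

2.94×10^12 V/(m·s)

By continuity, I_d in the gap equals the 53.1 mA flowing in the wire.
Inverting I_d = ε₀ A dE/dt gives dE/dt = 0.0531 / (8.85×10^-12 · 2.04×10^-3) = 2.94×10^12 V/(m·s).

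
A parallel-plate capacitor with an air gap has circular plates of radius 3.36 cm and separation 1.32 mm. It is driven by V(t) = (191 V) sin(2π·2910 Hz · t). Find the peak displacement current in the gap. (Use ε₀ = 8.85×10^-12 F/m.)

The displacement current equals the conduction current C dV/dt, which peaks at C V₀ ω.
With C = ε₀A/d = (8.85×10^-12)(3.547×10^-3)/(1.32×10^-3) = 2.378×10^-11 F and ω = 2πf = 1.828×10^4 rad/s, I_d,max = (2.378×10^-11)(191)(1.828×10^4) = 8.30×10^-5 A.

8.30×10^-5 A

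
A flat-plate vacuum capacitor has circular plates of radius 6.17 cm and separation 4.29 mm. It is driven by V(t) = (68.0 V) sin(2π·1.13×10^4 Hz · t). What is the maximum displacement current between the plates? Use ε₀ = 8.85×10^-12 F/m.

C = ε₀A/d = (8.85×10^-12)(0.01196)/(4.29×10^-3) = 2.467×10^-11 F; ω = 2πf = 7.100×10^4 rad/s.
I_d = C dV/dt, so |I_d|_max = C V₀ ω = (2.467×10^-11)(68.0)(7.100×10^4) = 1.19×10^-4 A.

1.19×10^-4 A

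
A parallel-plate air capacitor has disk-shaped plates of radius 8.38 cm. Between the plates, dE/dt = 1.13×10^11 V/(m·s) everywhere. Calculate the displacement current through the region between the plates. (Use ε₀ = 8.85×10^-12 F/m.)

I_d = ε₀ A (dE/dt) = (8.85×10^-12)(0.02206 m²)(1.13×10^11) = 0.0221 A.

0.0221 A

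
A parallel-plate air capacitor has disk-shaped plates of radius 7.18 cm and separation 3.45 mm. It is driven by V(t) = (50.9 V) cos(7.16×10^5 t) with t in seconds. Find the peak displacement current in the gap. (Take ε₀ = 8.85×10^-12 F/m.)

(dE/dt)_max = V₀ω/d = 1.056×10^10 V/(m·s); ω = 7.16×10^5 rad/s.
I_d,max = ε₀ A (dE/dt)_max = (8.85×10^-12)(0.01620)(1.056×10^10) = 1.51×10^-3 A.

1.51×10^-3 A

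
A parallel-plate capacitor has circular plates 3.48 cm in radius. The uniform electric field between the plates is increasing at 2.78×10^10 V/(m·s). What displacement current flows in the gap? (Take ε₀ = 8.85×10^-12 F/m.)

9.36×10^-4 A

The displacement current is ε₀ times dΦ_E/dt = ε₀ A dE/dt = (8.85×10^-12)(3.805×10^-3)(2.78×10^10) = 9.36×10^-4 A.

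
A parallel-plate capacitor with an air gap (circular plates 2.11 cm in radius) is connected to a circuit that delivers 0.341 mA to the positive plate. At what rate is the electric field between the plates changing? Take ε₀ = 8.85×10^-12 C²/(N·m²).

2.75×10^10 V/(m·s)

By continuity, I_d in the gap equals the 0.341 mA flowing in the wire.
Inverting I_d = ε₀ A dE/dt gives dE/dt = 3.41×10^-4 / (8.85×10^-12 · 1.399×10^-3) = 2.75×10^10 V/(m·s).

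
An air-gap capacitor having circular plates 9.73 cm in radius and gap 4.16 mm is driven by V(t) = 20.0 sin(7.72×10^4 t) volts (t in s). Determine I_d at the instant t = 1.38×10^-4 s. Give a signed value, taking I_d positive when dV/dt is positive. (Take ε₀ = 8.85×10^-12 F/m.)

C = ε₀A/d = (8.85×10^-12)(0.02974)/(4.16×10^-3) = 6.327×10^-11 F. dV/dt = V₀ω·cos(ωt); at ωt = 10.6536 rad this factor is -0.3353.
I_d = C dV/dt = (6.327×10^-11)(20.0)(7.72×10^4)(-0.3353) = -3.28×10^-5 A.

-3.28×10^-5 A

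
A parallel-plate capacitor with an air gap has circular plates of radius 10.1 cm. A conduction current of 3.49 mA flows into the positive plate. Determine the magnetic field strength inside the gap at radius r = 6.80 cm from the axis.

4.65×10^-9 T

No conduction current crosses the gap, so I_d there equals the 3.49×10^-3 A in the leads.
For r < R the Ampère–Maxwell law gives B(2πr) = μ₀ I_d (r²/R²), so B = μ₀ I_d r/(2πR²) = (4π×10^-7)(3.49×10^-3)(0.0680)/(2π·0.101²) = 4.65×10^-9 T.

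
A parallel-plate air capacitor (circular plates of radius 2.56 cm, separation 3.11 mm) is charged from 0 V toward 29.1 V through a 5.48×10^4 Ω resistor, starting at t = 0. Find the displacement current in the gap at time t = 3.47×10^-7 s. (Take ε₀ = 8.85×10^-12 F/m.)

1.80×10^-4 A

C = ε₀A/d = (8.85×10^-12)(2.059×10^-3)/(3.11×10^-3) = 5.859×10^-12 F and τ = RC = 3.211×10^-7 s. I_d in the gap equals the RC charging current.
I_d(t) = (V₀/R) e^(−t/τ) = 5.310×10^-4 · e^(−1.081) = 1.80×10^-4 A.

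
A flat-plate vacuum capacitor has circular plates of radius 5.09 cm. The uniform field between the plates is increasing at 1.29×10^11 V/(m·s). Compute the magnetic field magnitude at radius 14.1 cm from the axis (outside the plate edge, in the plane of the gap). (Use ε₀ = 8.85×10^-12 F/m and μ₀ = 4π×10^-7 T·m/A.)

Total displacement current: I_d = ε₀(πR²)(dE/dt) = (8.85×10^-12)(8.139×10^-3)(1.29×10^11) = 9.292×10^-3 A.
With r > R the enclosed displacement current is the full I_d; B = μ₀ I_d / (2πr) = 1.32×10^-8 T.

1.32×10^-8 T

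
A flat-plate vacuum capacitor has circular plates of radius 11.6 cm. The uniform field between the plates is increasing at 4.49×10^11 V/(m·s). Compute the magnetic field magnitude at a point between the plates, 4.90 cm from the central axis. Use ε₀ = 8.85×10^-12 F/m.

Total displacement current: I_d = ε₀(πR²)(dE/dt) = (8.85×10^-12)(0.04227)(4.49×10^11) = 0.1680 A.
For r < R the Ampère–Maxwell law gives B(2πr) = μ₀ I_d (r²/R²), so B = μ₀ I_d r/(2πR²) = (4π×10^-7)(0.1680)(0.0490)/(2π·0.116²) = 1.22×10^-7 T.

1.22×10^-7 T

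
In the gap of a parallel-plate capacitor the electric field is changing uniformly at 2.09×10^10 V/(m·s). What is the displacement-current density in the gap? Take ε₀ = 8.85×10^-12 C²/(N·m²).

0.185 A/m²

J_d = ε₀ ∂E/∂t, so J_d = 0.185 A/m².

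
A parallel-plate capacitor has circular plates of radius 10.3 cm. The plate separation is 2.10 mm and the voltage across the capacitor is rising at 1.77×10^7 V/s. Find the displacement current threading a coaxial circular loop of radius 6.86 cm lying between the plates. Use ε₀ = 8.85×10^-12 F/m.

With E = V/d, dE/dt = 8.429×10^9 V/(m·s) and πR² = 0.03333 m², giving I_d = ε₀ πR² dE/dt = 2.486×10^-3 A.
Through an area πr² the displacement current is I_d·(πr²/πR²) = I_d (r/R)² = 1.10×10^-3 A.

1.10×10^-3 A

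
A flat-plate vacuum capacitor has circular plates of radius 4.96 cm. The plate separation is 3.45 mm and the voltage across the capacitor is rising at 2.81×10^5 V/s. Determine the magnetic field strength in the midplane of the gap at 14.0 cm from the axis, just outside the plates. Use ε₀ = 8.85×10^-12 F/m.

7.96×10^-12 T

With E = V/d, dE/dt = 8.145×10^7 V/(m·s) and πR² = 7.729×10^-3 m², giving I_d = ε₀ πR² dE/dt = 5.571×10^-6 A.
With r > R the enclosed displacement current is the full I_d; B = μ₀ I_d / (2πr) = 7.96×10^-12 T.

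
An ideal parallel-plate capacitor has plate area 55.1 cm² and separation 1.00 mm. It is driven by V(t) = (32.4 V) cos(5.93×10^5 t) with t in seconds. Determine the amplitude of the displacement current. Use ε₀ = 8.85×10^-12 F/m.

(dE/dt)_max = V₀ω/d = 1.921×10^10 V/(m·s); ω = 5.93×10^5 rad/s.
I_d,max = ε₀ A (dE/dt)_max = (8.85×10^-12)(5.51×10^-3)(1.921×10^10) = 9.37×10^-4 A.

9.37×10^-4 A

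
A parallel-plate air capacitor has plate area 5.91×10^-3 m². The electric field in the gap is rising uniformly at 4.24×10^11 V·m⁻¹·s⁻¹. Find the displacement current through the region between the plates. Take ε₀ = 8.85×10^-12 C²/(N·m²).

I_d = ε₀ A (dE/dt) = (8.85×10^-12)(5.91×10^-3 m²)(4.24×10^11) = 0.0222 A.

0.0222 A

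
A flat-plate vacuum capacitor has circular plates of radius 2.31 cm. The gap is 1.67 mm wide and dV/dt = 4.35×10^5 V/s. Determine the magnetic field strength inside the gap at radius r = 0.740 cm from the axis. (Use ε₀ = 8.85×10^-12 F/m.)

dE/dt = (dV/dt)/d = 2.605×10^8 V/(m·s); I_d = ε₀(πR²)(dE/dt) = (8.85×10^-12)(1.676×10^-3)(2.605×10^8) = 3.864×10^-6 A.
An Ampèrian loop of radius r encloses a fraction (r/R)² of I_d. Then B·2πr = μ₀ I_d (r/R)², giving B = μ₀ I_d r/(2πR²) = 1.07×10^-11 T.

1.07×10^-11 T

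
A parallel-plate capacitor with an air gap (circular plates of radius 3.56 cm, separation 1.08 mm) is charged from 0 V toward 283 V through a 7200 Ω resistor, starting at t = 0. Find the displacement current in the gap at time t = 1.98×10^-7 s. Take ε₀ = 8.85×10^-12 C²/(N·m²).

0.0169 A

C = ε₀A/d = (8.85×10^-12)(3.982×10^-3)/(1.08×10^-3) = 3.263×10^-11 F, so τ = RC = 2.349×10^-7 s.
The conduction current is I(t) = (V₀/R) e^(−t/τ), and the displacement current between the plates equals it.
t/τ = 0.8429; I_d = (283/7200) · e^(−0.8429) = (0.03931)(0.4305) = 0.0169 A.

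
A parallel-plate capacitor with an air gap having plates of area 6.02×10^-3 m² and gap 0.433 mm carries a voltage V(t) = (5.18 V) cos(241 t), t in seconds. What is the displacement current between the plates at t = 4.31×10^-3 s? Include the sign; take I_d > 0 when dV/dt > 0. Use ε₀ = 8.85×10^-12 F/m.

-1.32×10^-7 A

dV/dt = (5.18)(241)·−sin(1.03871) = -1076 V/s.
I_d = C dV/dt with C = ε₀A/d = (8.85×10^-12)(6.02×10^-3)/(4.33×10^-4) = 1.230×10^-10 F, so I_d = (1.230×10^-10)(-1076) = -1.32×10^-7 A.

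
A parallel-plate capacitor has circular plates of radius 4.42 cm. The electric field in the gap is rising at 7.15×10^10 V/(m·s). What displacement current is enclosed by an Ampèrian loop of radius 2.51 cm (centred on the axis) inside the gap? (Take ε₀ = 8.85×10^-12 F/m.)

1.25×10^-3 A

Through the whole plate area (πR² = 6.138×10^-3 m²), I_d = ε₀ πR² dE/dt = 3.884×10^-3 A.
The field is uniform, so I_d,enc = I_d (r/R)² = (3.884×10^-3)(2.51/4.42)² = 1.25×10^-3 A.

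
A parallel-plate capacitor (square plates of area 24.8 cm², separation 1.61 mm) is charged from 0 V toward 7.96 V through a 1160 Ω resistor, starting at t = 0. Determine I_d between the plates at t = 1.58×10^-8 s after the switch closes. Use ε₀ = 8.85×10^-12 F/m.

C = ε₀A/d = (8.85×10^-12)(2.48×10^-3)/(1.61×10^-3) = 1.363×10^-11 F, so τ = RC = 1.581×10^-8 s.
The conduction current is I(t) = (V₀/R) e^(−t/τ), and the displacement current between the plates equals it.
t/τ = 0.9994; I_d = (7.96/1160) · e^(−0.9994) = (6.862×10^-3)(0.3681) = 2.53×10^-3 A.

2.53×10^-3 A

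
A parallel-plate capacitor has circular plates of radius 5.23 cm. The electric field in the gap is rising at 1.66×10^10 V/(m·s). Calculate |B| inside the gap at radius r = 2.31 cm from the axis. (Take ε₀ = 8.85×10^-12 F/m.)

I_d = ε₀ dΦ_E/dt = ε₀ πR² (dE/dt) = (8.85×10^-12)(8.593×10^-3)(1.66×10^10) = 1.262×10^-3 A through the full plate area.
∮B·dl = μ₀ I_d,enc with I_d,enc = I_d r²/R² = 2.462×10^-4 A; so B = μ₀ I_d,enc/(2πr) = 2.13×10^-9 T.

2.13×10^-9 T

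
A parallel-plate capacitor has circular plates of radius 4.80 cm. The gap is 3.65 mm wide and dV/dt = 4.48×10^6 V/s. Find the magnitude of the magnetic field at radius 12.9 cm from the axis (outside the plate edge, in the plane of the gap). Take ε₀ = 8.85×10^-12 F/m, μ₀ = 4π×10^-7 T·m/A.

dE/dt = (dV/dt)/d = 1.227×10^9 V/(m·s); I_d = ε₀(πR²)(dE/dt) = (8.85×10^-12)(7.238×10^-3)(1.227×10^9) = 7.860×10^-5 A.
Outside the plates the loop encloses all of I_d, so B·2πr = μ₀ I_d and B = 1.22×10^-10 T.

1.22×10^-10 T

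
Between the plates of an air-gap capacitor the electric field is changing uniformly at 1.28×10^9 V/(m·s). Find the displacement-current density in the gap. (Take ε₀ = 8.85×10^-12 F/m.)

J_d = ε₀ dE/dt = (8.85×10^-12)(1.28×10^9) = 0.0113 A/m².

0.0113 A/m²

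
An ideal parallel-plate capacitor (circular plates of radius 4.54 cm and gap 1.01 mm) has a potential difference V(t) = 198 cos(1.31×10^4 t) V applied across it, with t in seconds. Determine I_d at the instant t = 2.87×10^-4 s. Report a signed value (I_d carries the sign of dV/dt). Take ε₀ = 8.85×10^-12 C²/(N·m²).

dE/dt = (V₀ω/d)·−sin(ωt) with ωt = 3.7597 rad: (198)(1.31×10^4)(0.5795)/(1.01×10^-3) = 1.488×10^9 V/(m·s).
I_d = ε₀ A dE/dt = (8.85×10^-12)(6.475×10^-3)(1.488×10^9) = 8.53×10^-5 A.

8.53×10^-5 A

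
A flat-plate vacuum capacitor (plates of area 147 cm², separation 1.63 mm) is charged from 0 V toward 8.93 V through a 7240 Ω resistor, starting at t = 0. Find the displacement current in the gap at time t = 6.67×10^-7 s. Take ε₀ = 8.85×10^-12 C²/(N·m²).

C = ε₀A/d = (8.85×10^-12)(0.0147)/(1.63×10^-3) = 7.981×10^-11 F and τ = RC = 5.778×10^-7 s. I_d in the gap equals the RC charging current.
I_d(t) = (V₀/R) e^(−t/τ) = 1.233×10^-3 · e^(−1.154) = 3.89×10^-4 A.

3.89×10^-4 A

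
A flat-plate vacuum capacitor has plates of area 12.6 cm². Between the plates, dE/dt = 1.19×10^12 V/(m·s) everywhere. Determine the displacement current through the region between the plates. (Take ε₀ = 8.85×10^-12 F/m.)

0.0133 A

I_d = ε₀ A (dE/dt) = (8.85×10^-12)(1.26×10^-3 m²)(1.19×10^12) = 0.0133 A.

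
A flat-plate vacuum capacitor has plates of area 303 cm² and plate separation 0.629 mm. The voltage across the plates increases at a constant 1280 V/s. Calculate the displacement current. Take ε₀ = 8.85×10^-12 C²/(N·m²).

5.46×10^-7 A

The field between the plates is E = V/d, so dE/dt = (1280)/(6.29×10^-4 m) = 2.035×10^6 V/(m·s).
I_d = ε₀ A (dE/dt) = (8.85×10^-12)(0.0303)(2.035×10^6) = 5.46×10^-7 A.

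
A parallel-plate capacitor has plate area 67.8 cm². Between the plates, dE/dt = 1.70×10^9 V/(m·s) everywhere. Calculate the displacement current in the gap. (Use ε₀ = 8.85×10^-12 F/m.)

The displacement current is ε₀ times dΦ_E/dt = ε₀ A dE/dt = (8.85×10^-12)(6.78×10^-3)(1.70×10^9) = 1.02×10^-4 A.

1.02×10^-4 A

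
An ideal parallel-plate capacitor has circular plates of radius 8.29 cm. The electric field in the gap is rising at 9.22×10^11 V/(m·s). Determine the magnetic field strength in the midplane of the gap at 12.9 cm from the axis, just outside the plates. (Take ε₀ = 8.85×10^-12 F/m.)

Through the whole plate area (πR² = 0.02159 m²), I_d = ε₀ πR² dE/dt = 0.1762 A.
For r ≥ R the full I_d is enclosed: B = μ₀ I_d/(2πr) = (4π×10^-7)(0.1762)/(2π·0.129) = 2.73×10^-7 T.

2.73×10^-7 T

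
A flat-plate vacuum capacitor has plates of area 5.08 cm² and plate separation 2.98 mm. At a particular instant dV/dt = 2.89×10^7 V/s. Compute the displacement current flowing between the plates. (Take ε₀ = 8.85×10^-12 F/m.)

4.36×10^-5 A

The field between the plates is E = V/d, so dE/dt = (2.89×10^7)/(2.98×10^-3 m) = 9.698×10^9 V/(m·s).
I_d = ε₀ A (dE/dt) = (8.85×10^-12)(5.08×10^-4)(9.698×10^9) = 4.36×10^-5 A.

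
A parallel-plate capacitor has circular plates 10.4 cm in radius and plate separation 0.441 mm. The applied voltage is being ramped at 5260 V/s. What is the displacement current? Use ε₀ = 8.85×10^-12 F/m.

3.59×10^-6 A

The displacement current equals the charging current C dV/dt. With C = ε₀A/d = (8.85×10^-12)(0.03398)/(4.41×10^-4) = 6.819×10^-10 F, I_d = (6.819×10^-10)(5260) = 3.59×10^-6 A.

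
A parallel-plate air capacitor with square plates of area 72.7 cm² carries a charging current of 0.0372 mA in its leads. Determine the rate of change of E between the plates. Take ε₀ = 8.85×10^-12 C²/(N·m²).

Charge continuity gives I_d = I = 3.72×10^-5 A between the plates.
Then dE/dt = I_d/(ε₀A) = 5.78×10^8 V/(m·s).

5.78×10^8 V/(m·s)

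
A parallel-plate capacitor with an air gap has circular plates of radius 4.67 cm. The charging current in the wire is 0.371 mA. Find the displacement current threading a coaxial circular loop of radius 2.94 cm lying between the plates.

1.47×10^-4 A

Between the plates the displacement current equals the wire current: I_d = 0.371 mA = 3.71×10^-4 A.
Through an area πr² the displacement current is I_d·(πr²/πR²) = I_d (r/R)² = 1.47×10^-4 A.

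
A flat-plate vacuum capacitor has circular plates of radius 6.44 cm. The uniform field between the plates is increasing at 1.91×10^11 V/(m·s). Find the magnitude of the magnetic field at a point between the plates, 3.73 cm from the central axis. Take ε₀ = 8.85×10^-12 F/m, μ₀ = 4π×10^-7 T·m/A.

3.96×10^-8 T

Total displacement current: I_d = ε₀(πR²)(dE/dt) = (8.85×10^-12)(0.01303)(1.91×10^11) = 0.02203 A.
For r < R the Ampère–Maxwell law gives B(2πr) = μ₀ I_d (r²/R²), so B = μ₀ I_d r/(2πR²) = (4π×10^-7)(0.02203)(0.0373)/(2π·0.0644²) = 3.96×10^-8 T.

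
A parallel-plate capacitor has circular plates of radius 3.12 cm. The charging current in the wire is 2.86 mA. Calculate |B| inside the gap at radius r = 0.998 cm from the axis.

5.86×10^-9 T

By continuity the displacement current in the gap matches the conduction current: I_d = 2.86×10^-3 A.
∮B·dl = μ₀ I_d,enc with I_d,enc = I_d r²/R² = 2.926×10^-4 A; so B = μ₀ I_d,enc/(2πr) = 5.86×10^-9 T.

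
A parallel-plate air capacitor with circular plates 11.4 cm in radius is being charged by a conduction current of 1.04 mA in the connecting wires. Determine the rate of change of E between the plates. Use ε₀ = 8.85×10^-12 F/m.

2.88×10^9 V/(m·s)

Charge continuity gives I_d = I = 1.04×10^-3 A between the plates.
Since I_d = ε₀ A dE/dt, dE/dt = I_d/(ε₀A) = (1.04×10^-3)/((8.85×10^-12)(0.04083)) = 2.88×10^9 V/(m·s).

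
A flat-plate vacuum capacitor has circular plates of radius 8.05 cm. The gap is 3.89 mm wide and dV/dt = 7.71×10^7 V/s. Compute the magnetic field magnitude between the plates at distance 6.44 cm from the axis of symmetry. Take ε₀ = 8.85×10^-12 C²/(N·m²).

7.10×10^-9 T

With E = V/d, dE/dt = 1.982×10^10 V/(m·s) and πR² = 0.02036 m², giving I_d = ε₀ πR² dE/dt = 3.571×10^-3 A.
For r < R the Ampère–Maxwell law gives B(2πr) = μ₀ I_d (r²/R²), so B = μ₀ I_d r/(2πR²) = (4π×10^-7)(3.571×10^-3)(0.0644)/(2π·0.0805²) = 7.10×10^-9 T.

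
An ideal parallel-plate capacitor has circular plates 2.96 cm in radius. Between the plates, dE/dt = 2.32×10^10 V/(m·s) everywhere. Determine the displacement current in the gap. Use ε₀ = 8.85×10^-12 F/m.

The displacement current is ε₀ times dΦ_E/dt = ε₀ A dE/dt = (8.85×10^-12)(2.753×10^-3)(2.32×10^10) = 5.65×10^-4 A.

5.65×10^-4 A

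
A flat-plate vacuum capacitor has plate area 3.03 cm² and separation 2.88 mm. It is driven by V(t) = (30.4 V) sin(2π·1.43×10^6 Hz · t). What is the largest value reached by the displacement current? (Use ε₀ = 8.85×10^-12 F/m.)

2.54×10^-4 A

C = ε₀A/d = (8.85×10^-12)(3.03×10^-4)/(2.88×10^-3) = 9.311×10^-13 F; ω = 2πf = 8.985×10^6 rad/s.
I_d = C dV/dt, so |I_d|_max = C V₀ ω = (9.311×10^-13)(30.4)(8.985×10^6) = 2.54×10^-4 A.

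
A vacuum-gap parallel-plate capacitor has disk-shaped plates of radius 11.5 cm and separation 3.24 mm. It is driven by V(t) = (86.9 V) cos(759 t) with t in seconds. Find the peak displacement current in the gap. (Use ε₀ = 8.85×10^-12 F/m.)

7.49×10^-6 A

C = ε₀A/d = (8.85×10^-12)(0.04155)/(3.24×10^-3) = 1.135×10^-10 F; ω = 759 rad/s.
I_d = C dV/dt, so |I_d|_max = C V₀ ω = (1.135×10^-10)(86.9)(759) = 7.49×10^-6 A.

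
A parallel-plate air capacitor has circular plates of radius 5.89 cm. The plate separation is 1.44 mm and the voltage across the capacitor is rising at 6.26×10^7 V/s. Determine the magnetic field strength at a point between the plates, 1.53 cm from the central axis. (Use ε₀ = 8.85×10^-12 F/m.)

3.70×10^-9 T

With E = V/d, dE/dt = 4.347×10^10 V/(m·s) and πR² = 0.01090 m², giving I_d = ε₀ πR² dE/dt = 4.193×10^-3 A.
An Ampèrian loop of radius r encloses a fraction (r/R)² of I_d. Then B·2πr = μ₀ I_d (r/R)², giving B = μ₀ I_d r/(2πR²) = 3.70×10^-9 T.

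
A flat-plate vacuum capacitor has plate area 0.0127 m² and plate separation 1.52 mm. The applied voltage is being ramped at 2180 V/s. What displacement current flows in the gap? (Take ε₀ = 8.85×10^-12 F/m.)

C = ε₀A/d = (8.85×10^-12)(0.0127)/(1.52×10^-3) = 7.394×10^-11 F.
I_d = C dV/dt = (7.394×10^-11)(2180) = 1.61×10^-7 A.

1.61×10^-7 A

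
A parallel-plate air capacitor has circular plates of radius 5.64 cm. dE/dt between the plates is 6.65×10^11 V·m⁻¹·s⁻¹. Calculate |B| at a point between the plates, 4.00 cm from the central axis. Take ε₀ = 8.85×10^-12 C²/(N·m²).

Through the whole plate area (πR² = 9.993×10^-3 m²), I_d = ε₀ πR² dE/dt = 0.05881 A.
An Ampèrian loop of radius r encloses a fraction (r/R)² of I_d. Then B·2πr = μ₀ I_d (r/R)², giving B = μ₀ I_d r/(2πR²) = 1.48×10^-7 T.

1.48×10^-7 T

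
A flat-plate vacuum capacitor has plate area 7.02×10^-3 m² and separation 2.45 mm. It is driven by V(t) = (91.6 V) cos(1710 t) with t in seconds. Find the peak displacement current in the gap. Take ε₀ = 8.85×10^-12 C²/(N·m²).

The displacement current equals the conduction current C dV/dt, which peaks at C V₀ ω.
With C = ε₀A/d = (8.85×10^-12)(7.02×10^-3)/(2.45×10^-3) = 2.536×10^-11 F and ω = 1710 rad/s, I_d,max = (2.536×10^-11)(91.6)(1710) = 3.97×10^-6 A.

3.97×10^-6 A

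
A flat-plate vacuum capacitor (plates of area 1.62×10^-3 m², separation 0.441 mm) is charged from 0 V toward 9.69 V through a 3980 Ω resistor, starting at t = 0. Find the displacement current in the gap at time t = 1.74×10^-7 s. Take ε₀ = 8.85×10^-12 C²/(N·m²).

C = ε₀A/d = (8.85×10^-12)(1.62×10^-3)/(4.41×10^-4) = 3.251×10^-11 F, so τ = RC = 1.294×10^-7 s.
The conduction current is I(t) = (V₀/R) e^(−t/τ), and the displacement current between the plates equals it.
t/τ = 1.345; I_d = (9.69/3980) · e^(−1.345) = (2.435×10^-3)(0.2605) = 6.34×10^-4 A.

6.34×10^-4 A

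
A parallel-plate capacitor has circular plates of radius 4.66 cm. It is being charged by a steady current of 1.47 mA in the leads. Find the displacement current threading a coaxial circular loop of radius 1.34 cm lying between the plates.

1.22×10^-4 A

No conduction current crosses the gap, so I_d there equals the 1.47×10^-3 A in the leads.
Since J_d is uniform, the enclosed fraction is (r/R)² = 0.08269, giving I_d,enc = 1.22×10^-4 A.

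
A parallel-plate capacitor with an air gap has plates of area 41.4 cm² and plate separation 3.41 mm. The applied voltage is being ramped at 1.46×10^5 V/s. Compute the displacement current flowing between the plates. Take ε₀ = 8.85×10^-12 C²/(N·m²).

1.57×10^-6 A

C = ε₀A/d = (8.85×10^-12)(4.14×10^-3)/(3.41×10^-3) = 1.074×10^-11 F.
I_d = C dV/dt = (1.074×10^-11)(1.46×10^5) = 1.57×10^-6 A.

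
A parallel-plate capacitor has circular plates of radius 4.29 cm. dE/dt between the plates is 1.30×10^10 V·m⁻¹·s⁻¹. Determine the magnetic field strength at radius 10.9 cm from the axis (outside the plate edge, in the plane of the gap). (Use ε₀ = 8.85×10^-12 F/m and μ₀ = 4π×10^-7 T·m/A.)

1.22×10^-9 T

Total displacement current: I_d = ε₀(πR²)(dE/dt) = (8.85×10^-12)(5.782×10^-3)(1.30×10^10) = 6.652×10^-4 A.
Outside the plates the loop encloses all of I_d, so B·2πr = μ₀ I_d and B = 1.22×10^-9 T.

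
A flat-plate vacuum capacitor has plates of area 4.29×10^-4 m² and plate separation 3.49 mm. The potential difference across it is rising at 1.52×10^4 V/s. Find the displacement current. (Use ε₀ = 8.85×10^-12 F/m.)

The displacement current equals the charging current C dV/dt. With C = ε₀A/d = (8.85×10^-12)(4.29×10^-4)/(3.49×10^-3) = 1.088×10^-12 F, I_d = (1.088×10^-12)(1.52×10^4) = 1.65×10^-8 A.

1.65×10^-8 A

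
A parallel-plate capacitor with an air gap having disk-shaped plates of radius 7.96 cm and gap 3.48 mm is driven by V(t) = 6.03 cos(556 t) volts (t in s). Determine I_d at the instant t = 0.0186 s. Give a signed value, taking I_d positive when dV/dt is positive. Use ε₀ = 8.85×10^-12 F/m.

1.35×10^-7 A

dE/dt = (V₀ω/d)·−sin(ωt) with ωt = 10.3416 rad: (6.03)(556)(0.7937)/(3.48×10^-3) = 7.647×10^5 V/(m·s).
I_d = ε₀ A dE/dt = (8.85×10^-12)(0.01991)(7.647×10^5) = 1.35×10^-7 A.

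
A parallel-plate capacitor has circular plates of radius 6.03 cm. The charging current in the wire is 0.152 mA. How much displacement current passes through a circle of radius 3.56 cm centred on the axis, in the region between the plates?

No conduction current crosses the gap, so I_d there equals the 1.52×10^-4 A in the leads.
Since J_d is uniform, the enclosed fraction is (r/R)² = 0.3486, giving I_d,enc = 5.30×10^-5 A.

5.30×10^-5 A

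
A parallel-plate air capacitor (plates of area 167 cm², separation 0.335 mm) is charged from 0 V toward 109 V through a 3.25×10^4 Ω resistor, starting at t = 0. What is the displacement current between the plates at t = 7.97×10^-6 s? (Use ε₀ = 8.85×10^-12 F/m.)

1.92×10^-3 A

C = ε₀A/d = (8.85×10^-12)(0.0167)/(3.35×10^-4) = 4.412×10^-10 F and τ = RC = 1.434×10^-5 s. I_d in the gap equals the RC charging current.
I_d(t) = (V₀/R) e^(−t/τ) = 3.354×10^-3 · e^(−0.5558) = 1.92×10^-3 A.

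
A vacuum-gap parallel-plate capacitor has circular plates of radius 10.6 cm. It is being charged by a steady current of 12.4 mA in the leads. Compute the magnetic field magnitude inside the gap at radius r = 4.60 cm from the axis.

Between the plates the displacement current equals the wire current: I_d = 12.4 mA = 0.0124 A.
∮B·dl = μ₀ I_d,enc with I_d,enc = I_d r²/R² = 2.335×10^-3 A; so B = μ₀ I_d,enc/(2πr) = 1.02×10^-8 T.

1.02×10^-8 T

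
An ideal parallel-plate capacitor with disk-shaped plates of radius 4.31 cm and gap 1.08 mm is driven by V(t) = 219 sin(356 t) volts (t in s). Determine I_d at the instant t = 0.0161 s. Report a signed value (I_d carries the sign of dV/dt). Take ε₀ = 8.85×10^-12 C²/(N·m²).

C = ε₀A/d = (8.85×10^-12)(5.836×10^-3)/(1.08×10^-3) = 4.782×10^-11 F. dV/dt = V₀ω·cos(ωt); at ωt = 5.7316 rad this factor is 0.8517.
I_d = C dV/dt = (4.782×10^-11)(219)(356)(0.8517) = 3.18×10^-6 A.

3.18×10^-6 A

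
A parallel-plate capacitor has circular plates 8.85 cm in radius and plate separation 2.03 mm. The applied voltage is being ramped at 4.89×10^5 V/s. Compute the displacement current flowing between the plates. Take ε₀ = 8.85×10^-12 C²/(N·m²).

E = V/d so dE/dt = (dV/dt)/d = 2.409×10^8 V/(m·s), and I_d = ε₀ A dE/dt = (8.85×10^-12)(0.02461)(2.409×10^8) = 5.25×10^-5 A.

5.25×10^-5 A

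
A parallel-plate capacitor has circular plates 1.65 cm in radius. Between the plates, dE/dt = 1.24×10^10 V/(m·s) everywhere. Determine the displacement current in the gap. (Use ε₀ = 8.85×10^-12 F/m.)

With a uniform field, Φ_E = EA, so I_d = ε₀ A dE/dt = 9.39×10^-5 A.

9.39×10^-5 A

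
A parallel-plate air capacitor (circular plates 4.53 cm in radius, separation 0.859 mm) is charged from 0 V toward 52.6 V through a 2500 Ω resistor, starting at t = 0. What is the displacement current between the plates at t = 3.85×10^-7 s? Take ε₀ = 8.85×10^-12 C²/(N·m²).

C = ε₀A/d = (8.85×10^-12)(6.447×10^-3)/(8.59×10^-4) = 6.642×10^-11 F and τ = RC = 1.661×10^-7 s. I_d in the gap equals the RC charging current.
I_d(t) = (V₀/R) e^(−t/τ) = 0.02104 · e^(−2.318) = 2.07×10^-3 A.

2.07×10^-3 A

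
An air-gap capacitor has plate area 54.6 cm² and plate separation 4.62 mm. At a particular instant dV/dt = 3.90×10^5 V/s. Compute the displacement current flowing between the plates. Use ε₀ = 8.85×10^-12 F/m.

4.08×10^-6 A

E = V/d so dE/dt = (dV/dt)/d = 8.442×10^7 V/(m·s), and I_d = ε₀ A dE/dt = (8.85×10^-12)(5.46×10^-3)(8.442×10^7) = 4.08×10^-6 A.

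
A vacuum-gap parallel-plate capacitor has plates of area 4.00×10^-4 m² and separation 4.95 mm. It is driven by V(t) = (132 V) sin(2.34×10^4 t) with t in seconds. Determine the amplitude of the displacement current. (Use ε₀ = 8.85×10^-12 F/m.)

2.21×10^-6 A

C = ε₀A/d = (8.85×10^-12)(4.00×10^-4)/(4.95×10^-3) = 7.152×10^-13 F; ω = 2.34×10^4 rad/s.
I_d = C dV/dt, so |I_d|_max = C V₀ ω = (7.152×10^-13)(132)(2.34×10^4) = 2.21×10^-6 A.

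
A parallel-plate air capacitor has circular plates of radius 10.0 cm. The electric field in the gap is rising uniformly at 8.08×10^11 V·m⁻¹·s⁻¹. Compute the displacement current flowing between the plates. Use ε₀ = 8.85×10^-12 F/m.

0.225 A

With a uniform field, Φ_E = EA, so I_d = ε₀ A dE/dt = 0.225 A.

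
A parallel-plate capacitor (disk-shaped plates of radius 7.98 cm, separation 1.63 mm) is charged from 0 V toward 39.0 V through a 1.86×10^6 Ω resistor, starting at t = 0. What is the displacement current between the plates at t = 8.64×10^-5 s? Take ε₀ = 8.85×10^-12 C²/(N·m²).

C = ε₀A/d = (8.85×10^-12)(0.02001)/(1.63×10^-3) = 1.086×10^-10 F, so τ = RC = 2.020×10^-4 s.
The conduction current is I(t) = (V₀/R) e^(−t/τ), and the displacement current between the plates equals it.
t/τ = 0.4277; I_d = (39.0/1.86×10^6) · e^(−0.4277) = (2.097×10^-5)(0.6520) = 1.37×10^-5 A.

1.37×10^-5 A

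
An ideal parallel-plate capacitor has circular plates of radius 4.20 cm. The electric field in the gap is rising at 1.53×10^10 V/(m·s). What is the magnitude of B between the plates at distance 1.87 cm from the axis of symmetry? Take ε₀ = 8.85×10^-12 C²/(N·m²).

1.59×10^-9 T

Through the whole plate area (πR² = 5.542×10^-3 m²), I_d = ε₀ πR² dE/dt = 7.504×10^-4 A.
∮B·dl = μ₀ I_d,enc with I_d,enc = I_d r²/R² = 1.488×10^-4 A; so B = μ₀ I_d,enc/(2πr) = 1.59×10^-9 T.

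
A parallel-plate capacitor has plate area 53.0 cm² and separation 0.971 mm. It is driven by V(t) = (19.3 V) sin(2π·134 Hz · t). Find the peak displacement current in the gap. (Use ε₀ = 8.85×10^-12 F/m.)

7.85×10^-7 A

(dE/dt)_max = V₀ω/d = 1.673×10^7 V/(m·s); ω = 2πf = 841.9 rad/s.
I_d,max = ε₀ A (dE/dt)_max = (8.85×10^-12)(5.30×10^-3)(1.673×10^7) = 7.85×10^-7 A.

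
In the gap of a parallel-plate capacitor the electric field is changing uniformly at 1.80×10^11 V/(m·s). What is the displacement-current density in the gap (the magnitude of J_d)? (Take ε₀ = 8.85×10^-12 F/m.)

1.59 A/m²

J_d = ε₀ dE/dt = (8.85×10^-12)(1.80×10^11) = 1.59 A/m².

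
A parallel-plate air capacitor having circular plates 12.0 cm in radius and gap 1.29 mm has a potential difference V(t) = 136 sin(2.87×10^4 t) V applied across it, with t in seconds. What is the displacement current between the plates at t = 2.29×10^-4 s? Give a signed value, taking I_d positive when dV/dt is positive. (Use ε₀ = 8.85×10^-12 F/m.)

C = ε₀A/d = (8.85×10^-12)(0.04524)/(1.29×10^-3) = 3.104×10^-10 F. dV/dt = V₀ω·cos(ωt); at ωt = 6.5723 rad this factor is 0.9585.
I_d = C dV/dt = (3.104×10^-10)(136)(2.87×10^4)(0.9585) = 1.16×10^-3 A.

1.16×10^-3 A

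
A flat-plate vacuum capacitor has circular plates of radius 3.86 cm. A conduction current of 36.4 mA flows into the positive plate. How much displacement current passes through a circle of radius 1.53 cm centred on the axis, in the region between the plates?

No conduction current crosses the gap, so I_d there equals the 0.0364 A in the leads.
The field is uniform, so I_d,enc = I_d (r/R)² = (0.0364)(1.53/3.86)² = 5.72×10^-3 A.

5.72×10^-3 A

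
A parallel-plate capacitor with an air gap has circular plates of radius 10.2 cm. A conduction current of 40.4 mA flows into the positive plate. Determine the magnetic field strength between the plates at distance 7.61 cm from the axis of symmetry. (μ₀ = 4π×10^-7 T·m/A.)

5.91×10^-8 T

No conduction current crosses the gap, so I_d there equals the 0.0404 A in the leads.
For r < R the Ampère–Maxwell law gives B(2πr) = μ₀ I_d (r²/R²), so B = μ₀ I_d r/(2πR²) = (4π×10^-7)(0.0404)(0.0761)/(2π·0.102²) = 5.91×10^-8 T.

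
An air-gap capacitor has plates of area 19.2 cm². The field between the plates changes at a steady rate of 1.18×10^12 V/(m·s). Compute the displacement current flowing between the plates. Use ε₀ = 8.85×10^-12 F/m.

0.0201 A

I_d = ε₀ A (dE/dt) = (8.85×10^-12)(1.92×10^-3 m²)(1.18×10^12) = 0.0201 A.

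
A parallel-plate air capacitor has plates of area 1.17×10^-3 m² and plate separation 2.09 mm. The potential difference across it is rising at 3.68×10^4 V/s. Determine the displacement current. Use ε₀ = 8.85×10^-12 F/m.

The displacement current equals the charging current C dV/dt. With C = ε₀A/d = (8.85×10^-12)(1.17×10^-3)/(2.09×10^-3) = 4.954×10^-12 F, I_d = (4.954×10^-12)(3.68×10^4) = 1.82×10^-7 A.

1.82×10^-7 A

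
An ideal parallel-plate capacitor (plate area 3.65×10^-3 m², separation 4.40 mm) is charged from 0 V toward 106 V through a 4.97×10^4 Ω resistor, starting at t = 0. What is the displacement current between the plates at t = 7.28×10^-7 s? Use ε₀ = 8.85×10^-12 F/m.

With C = ε₀A/d = (8.85×10^-12)(3.65×10^-3)/(4.40×10^-3) = 7.341×10^-12 F, the time constant is τ = RC = 3.648×10^-7 s, so t/τ = 1.996 and e^(−t/τ) = 0.1359.
I_d = I_cond = (V₀/R) e^(−t/τ) = (2.133×10^-3)(0.1359) = 2.90×10^-4 A.

2.90×10^-4 A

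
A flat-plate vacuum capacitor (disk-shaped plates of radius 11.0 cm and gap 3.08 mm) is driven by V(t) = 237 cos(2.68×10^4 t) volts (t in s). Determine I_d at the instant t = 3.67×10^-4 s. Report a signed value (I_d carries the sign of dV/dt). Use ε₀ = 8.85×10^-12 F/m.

2.77×10^-4 A

dE/dt = (V₀ω/d)·−sin(ωt) with ωt = 9.8356 rad: (237)(2.68×10^4)(0.3994)/(3.08×10^-3) = 8.236×10^8 V/(m·s).
I_d = ε₀ A dE/dt = (8.85×10^-12)(0.03801)(8.236×10^8) = 2.77×10^-4 A.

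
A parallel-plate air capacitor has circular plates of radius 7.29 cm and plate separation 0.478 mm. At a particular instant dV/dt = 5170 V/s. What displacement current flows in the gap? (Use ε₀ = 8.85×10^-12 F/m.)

C = ε₀A/d = (8.85×10^-12)(0.01670)/(4.78×10^-4) = 3.092×10^-10 F.
I_d = C dV/dt = (3.092×10^-10)(5170) = 1.60×10^-6 A.

1.60×10^-6 A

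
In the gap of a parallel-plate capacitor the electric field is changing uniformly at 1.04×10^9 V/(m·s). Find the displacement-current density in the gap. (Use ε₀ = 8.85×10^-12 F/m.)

9.20×10^-3 A/m²

The displacement-current density is ε₀ ∂E/∂t = (8.85×10^-12)(1.04×10^9) = 9.20×10^-3 A/m².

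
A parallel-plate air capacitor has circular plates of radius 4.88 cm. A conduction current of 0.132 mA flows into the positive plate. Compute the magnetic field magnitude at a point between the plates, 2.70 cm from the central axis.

2.99×10^-10 T

Between the plates the displacement current equals the wire current: I_d = 0.132 mA = 1.32×10^-4 A.
∮B·dl = μ₀ I_d,enc with I_d,enc = I_d r²/R² = 4.041×10^-5 A; so B = μ₀ I_d,enc/(2πr) = 2.99×10^-10 T.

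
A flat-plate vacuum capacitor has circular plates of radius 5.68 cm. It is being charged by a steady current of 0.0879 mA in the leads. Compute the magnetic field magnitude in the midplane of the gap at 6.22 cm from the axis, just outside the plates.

Between the plates the displacement current equals the wire current: I_d = 0.0879 mA = 8.79×10^-5 A.
With r > R the enclosed displacement current is the full I_d; B = μ₀ I_d / (2πr) = 2.83×10^-10 T.

2.83×10^-10 T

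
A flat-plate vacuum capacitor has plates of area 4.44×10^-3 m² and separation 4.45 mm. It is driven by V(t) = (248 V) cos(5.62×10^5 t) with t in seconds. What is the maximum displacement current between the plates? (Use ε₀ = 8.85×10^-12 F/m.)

1.23×10^-3 A

(dE/dt)_max = V₀ω/d = 3.132×10^10 V/(m·s); ω = 5.62×10^5 rad/s.
I_d,max = ε₀ A (dE/dt)_max = (8.85×10^-12)(4.44×10^-3)(3.132×10^10) = 1.23×10^-3 A.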